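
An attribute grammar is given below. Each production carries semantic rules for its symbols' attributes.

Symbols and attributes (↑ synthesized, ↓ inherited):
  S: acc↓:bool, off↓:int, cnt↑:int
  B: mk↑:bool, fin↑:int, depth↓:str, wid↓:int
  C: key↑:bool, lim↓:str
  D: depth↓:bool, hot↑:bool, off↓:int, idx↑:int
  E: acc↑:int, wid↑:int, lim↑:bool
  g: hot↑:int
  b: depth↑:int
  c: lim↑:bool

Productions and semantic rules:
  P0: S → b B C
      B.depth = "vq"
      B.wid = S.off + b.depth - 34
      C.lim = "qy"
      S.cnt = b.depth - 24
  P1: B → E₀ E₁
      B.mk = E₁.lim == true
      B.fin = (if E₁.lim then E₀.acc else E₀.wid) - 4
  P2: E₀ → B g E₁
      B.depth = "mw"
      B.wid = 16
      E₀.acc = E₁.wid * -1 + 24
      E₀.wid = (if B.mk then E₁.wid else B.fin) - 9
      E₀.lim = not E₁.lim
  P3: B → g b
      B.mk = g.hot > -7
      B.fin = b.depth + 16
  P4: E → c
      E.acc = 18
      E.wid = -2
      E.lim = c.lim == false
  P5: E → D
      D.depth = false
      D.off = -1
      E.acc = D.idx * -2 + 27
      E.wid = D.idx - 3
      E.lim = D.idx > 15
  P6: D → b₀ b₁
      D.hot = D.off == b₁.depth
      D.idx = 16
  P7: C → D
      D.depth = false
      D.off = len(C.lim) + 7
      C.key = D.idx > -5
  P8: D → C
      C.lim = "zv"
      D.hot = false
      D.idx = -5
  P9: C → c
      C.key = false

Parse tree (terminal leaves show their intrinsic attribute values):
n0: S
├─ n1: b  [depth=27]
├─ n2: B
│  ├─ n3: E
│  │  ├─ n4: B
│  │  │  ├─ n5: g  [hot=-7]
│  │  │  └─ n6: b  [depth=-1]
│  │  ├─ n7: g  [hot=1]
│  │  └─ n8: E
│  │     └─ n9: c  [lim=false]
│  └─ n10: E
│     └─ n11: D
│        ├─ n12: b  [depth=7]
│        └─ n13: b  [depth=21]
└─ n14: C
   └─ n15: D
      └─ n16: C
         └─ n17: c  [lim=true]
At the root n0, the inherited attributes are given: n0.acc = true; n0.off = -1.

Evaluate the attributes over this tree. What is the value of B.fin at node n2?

22

1. n0.acc = true  [given at root]
2. n0.off = -1  [given at root]
3. n1.depth = 27  [terminal]
4. n2.depth = "vq"  ["vq"]
5. n2.wid = -8  [S.off + b.depth - 34]
6. n4.depth = "mw"  ["mw"]
7. n4.wid = 16  [16]
8. n5.hot = -7  [terminal]
9. n6.depth = -1  [terminal]
10. n4.mk = false  [g.hot > -7]
11. n4.fin = 15  [b.depth + 16]
12. n7.hot = 1  [terminal]
13. n9.lim = false  [terminal]
14. n8.acc = 18  [18]
15. n8.wid = -2  [-2]
16. n8.lim = true  [c.lim == false]
17. n3.acc = 26  [E₁.wid * -1 + 24]
18. n3.wid = 6  [(if B.mk then E₁.wid else B.fin) - 9]
19. n3.lim = false  [not E₁.lim]
20. n11.depth = false  [false]
21. n11.off = -1  [-1]
22. n12.depth = 7  [terminal]
23. n13.depth = 21  [terminal]
24. n11.hot = false  [D.off == b₁.depth]
25. n11.idx = 16  [16]
26. n10.acc = -5  [D.idx * -2 + 27]
27. n10.wid = 13  [D.idx - 3]
28. n10.lim = true  [D.idx > 15]
29. n2.mk = true  [E₁.lim == true]
30. n2.fin = 22  [(if E₁.lim then E₀.acc else E₀.wid) - 4]
31. n14.lim = "qy"  ["qy"]
32. n15.depth = false  [false]
33. n15.off = 9  [len(C.lim) + 7]
34. n16.lim = "zv"  ["zv"]
35. n17.lim = true  [terminal]
36. n16.key = false  [false]
37. n15.hot = false  [false]
38. n15.idx = -5  [-5]
39. n14.key = false  [D.idx > -5]
40. n0.cnt = 3  [b.depth - 24]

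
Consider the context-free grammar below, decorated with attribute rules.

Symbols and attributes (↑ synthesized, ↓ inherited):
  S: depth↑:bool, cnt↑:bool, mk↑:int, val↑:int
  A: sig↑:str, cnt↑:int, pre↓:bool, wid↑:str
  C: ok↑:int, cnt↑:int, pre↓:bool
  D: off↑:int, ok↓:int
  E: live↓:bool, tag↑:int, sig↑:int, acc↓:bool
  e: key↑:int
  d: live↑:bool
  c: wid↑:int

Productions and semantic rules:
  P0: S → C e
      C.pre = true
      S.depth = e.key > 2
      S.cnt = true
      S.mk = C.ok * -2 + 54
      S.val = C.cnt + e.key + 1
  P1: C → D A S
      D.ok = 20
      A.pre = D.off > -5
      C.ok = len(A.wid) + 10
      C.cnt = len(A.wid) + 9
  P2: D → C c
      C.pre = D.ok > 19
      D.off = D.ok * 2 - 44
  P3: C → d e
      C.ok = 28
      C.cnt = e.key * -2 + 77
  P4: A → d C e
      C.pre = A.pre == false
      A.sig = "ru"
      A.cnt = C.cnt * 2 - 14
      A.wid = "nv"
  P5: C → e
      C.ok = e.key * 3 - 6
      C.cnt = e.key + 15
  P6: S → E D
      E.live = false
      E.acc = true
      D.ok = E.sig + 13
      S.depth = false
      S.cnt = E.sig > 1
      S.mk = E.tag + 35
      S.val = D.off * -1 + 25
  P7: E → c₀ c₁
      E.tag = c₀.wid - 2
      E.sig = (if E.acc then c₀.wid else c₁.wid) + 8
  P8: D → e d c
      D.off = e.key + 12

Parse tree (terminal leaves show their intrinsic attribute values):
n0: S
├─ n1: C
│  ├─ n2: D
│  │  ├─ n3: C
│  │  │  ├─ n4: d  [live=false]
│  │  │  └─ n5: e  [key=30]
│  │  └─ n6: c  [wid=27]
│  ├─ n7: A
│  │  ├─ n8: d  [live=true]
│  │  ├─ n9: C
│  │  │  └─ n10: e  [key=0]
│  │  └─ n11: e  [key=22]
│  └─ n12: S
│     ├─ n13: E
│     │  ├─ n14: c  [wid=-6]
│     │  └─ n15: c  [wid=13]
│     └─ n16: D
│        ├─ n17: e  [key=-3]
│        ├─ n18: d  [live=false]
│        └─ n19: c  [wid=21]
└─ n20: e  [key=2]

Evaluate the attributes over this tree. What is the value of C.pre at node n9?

1. n1.pre = true  [true]
2. n2.ok = 20  [20]
3. n3.pre = true  [D.ok > 19]
4. n4.live = false  [terminal]
5. n5.key = 30  [terminal]
6. n3.ok = 28  [28]
7. n3.cnt = 17  [e.key * -2 + 77]
8. n6.wid = 27  [terminal]
9. n2.off = -4  [D.ok * 2 - 44]
10. n7.pre = true  [D.off > -5]
11. n8.live = true  [terminal]
12. n9.pre = false  [A.pre == false]
13. n10.key = 0  [terminal]
14. n9.ok = -6  [e.key * 3 - 6]
15. n9.cnt = 15  [e.key + 15]
16. n11.key = 22  [terminal]
17. n7.sig = "ru"  ["ru"]
18. n7.cnt = 16  [C.cnt * 2 - 14]
19. n7.wid = "nv"  ["nv"]
20. n13.live = false  [false]
21. n13.acc = true  [true]
22. n14.wid = -6  [terminal]
23. n15.wid = 13  [terminal]
24. n13.tag = -8  [c₀.wid - 2]
25. n13.sig = 2  [(if E.acc then c₀.wid else c₁.wid) + 8]
26. n16.ok = 15  [E.sig + 13]
27. n17.key = -3  [terminal]
28. n18.live = false  [terminal]
29. n19.wid = 21  [terminal]
30. n16.off = 9  [e.key + 12]
31. n12.depth = false  [false]
32. n12.cnt = true  [E.sig > 1]
33. n12.mk = 27  [E.tag + 35]
34. n12.val = 16  [D.off * -1 + 25]
35. n1.ok = 12  [len(A.wid) + 10]
36. n1.cnt = 11  [len(A.wid) + 9]
37. n20.key = 2  [terminal]
38. n0.depth = false  [e.key > 2]
39. n0.cnt = true  [true]
40. n0.mk = 30  [C.ok * -2 + 54]
41. n0.val = 14  [C.cnt + e.key + 1]

false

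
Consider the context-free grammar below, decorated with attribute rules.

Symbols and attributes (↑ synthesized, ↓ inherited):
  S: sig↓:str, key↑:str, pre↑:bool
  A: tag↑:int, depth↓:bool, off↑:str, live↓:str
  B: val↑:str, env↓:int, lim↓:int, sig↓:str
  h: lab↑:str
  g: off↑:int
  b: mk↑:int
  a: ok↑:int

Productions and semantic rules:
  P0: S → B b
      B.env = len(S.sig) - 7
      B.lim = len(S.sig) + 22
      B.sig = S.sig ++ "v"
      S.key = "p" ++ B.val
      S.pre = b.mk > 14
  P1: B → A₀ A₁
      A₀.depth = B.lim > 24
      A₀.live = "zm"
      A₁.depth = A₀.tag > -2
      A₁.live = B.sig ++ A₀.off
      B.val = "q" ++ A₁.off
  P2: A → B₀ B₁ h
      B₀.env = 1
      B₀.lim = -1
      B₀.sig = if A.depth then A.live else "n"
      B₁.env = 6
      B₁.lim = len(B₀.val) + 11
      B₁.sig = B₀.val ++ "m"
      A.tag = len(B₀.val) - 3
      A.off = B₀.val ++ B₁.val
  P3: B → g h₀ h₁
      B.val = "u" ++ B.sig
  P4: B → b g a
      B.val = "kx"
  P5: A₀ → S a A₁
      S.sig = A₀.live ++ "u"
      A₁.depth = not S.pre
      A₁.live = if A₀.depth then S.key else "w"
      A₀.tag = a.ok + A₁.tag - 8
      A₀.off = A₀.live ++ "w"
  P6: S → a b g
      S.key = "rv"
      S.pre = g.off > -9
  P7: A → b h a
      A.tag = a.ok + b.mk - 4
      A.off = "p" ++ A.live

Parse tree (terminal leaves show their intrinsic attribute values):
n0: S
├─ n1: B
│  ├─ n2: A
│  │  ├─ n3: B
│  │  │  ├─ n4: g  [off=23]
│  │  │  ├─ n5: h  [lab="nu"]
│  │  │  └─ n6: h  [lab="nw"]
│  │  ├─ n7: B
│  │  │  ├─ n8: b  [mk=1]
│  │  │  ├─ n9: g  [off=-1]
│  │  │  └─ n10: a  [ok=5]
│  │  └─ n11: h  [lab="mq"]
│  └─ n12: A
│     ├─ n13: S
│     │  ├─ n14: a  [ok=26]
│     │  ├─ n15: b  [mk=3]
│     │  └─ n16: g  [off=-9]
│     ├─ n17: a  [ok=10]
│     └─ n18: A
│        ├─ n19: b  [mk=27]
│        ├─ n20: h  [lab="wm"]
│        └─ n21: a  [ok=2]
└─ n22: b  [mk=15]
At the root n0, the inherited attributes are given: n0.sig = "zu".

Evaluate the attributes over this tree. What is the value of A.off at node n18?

1. n0.sig = "zu"  [given at root]
2. n1.env = -5  [len(S.sig) - 7]
3. n1.lim = 24  [len(S.sig) + 22]
4. n1.sig = "zuv"  [S.sig ++ "v"]
5. n2.depth = false  [B.lim > 24]
6. n2.live = "zm"  ["zm"]
7. n3.env = 1  [1]
8. n3.lim = -1  [-1]
9. n3.sig = "n"  [if A.depth then A.live else "n"]
10. n4.off = 23  [terminal]
11. n5.lab = "nu"  [terminal]
12. n6.lab = "nw"  [terminal]
13. n3.val = "un"  ["u" ++ B.sig]
14. n7.env = 6  [6]
15. n7.lim = 13  [len(B₀.val) + 11]
16. n7.sig = "unm"  [B₀.val ++ "m"]
17. n8.mk = 1  [terminal]
18. n9.off = -1  [terminal]
19. n10.ok = 5  [terminal]
20. n7.val = "kx"  ["kx"]
21. n11.lab = "mq"  [terminal]
22. n2.tag = -1  [len(B₀.val) - 3]
23. n2.off = "unkx"  [B₀.val ++ B₁.val]
24. n12.depth = true  [A₀.tag > -2]
25. n12.live = "zuvunkx"  [B.sig ++ A₀.off]
26. n13.sig = "zuvunkxu"  [A₀.live ++ "u"]
27. n14.ok = 26  [terminal]
28. n15.mk = 3  [terminal]
29. n16.off = -9  [terminal]
30. n13.key = "rv"  ["rv"]
31. n13.pre = false  [g.off > -9]
32. n17.ok = 10  [terminal]
33. n18.depth = true  [not S.pre]
34. n18.live = "rv"  [if A₀.depth then S.key else "w"]
35. n19.mk = 27  [terminal]
36. n20.lab = "wm"  [terminal]
37. n21.ok = 2  [terminal]
38. n18.tag = 25  [a.ok + b.mk - 4]
39. n18.off = "prv"  ["p" ++ A.live]
40. n12.tag = 27  [a.ok + A₁.tag - 8]
41. n12.off = "zuvunkxw"  [A₀.live ++ "w"]
42. n1.val = "qzuvunkxw"  ["q" ++ A₁.off]
43. n22.mk = 15  [terminal]
44. n0.key = "pqzuvunkxw"  ["p" ++ B.val]
45. n0.pre = true  [b.mk > 14]

"prv"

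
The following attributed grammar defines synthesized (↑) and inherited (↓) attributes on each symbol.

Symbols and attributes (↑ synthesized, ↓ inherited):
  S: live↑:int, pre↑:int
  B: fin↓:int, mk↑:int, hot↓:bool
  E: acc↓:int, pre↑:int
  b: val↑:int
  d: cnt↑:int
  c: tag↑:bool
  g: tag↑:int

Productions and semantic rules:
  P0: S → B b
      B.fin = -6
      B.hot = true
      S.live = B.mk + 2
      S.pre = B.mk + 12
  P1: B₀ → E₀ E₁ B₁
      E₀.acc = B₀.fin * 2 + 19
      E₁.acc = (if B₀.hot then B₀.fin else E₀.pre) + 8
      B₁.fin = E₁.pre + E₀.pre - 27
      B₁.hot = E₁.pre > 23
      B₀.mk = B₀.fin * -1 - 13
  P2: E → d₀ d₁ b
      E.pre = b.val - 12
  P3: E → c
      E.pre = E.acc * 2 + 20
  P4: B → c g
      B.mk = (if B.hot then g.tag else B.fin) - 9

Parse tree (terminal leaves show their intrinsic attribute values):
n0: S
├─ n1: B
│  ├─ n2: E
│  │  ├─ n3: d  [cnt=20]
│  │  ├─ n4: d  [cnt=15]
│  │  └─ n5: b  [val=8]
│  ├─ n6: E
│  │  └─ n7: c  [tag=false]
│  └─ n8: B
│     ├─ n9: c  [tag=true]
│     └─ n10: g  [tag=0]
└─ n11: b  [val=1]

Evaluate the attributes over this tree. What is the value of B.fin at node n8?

-7

1. n1.fin = -6  [-6]
2. n1.hot = true  [true]
3. n2.acc = 7  [B₀.fin * 2 + 19]
4. n3.cnt = 20  [terminal]
5. n4.cnt = 15  [terminal]
6. n5.val = 8  [terminal]
7. n2.pre = -4  [b.val - 12]
8. n6.acc = 2  [(if B₀.hot then B₀.fin else E₀.pre) + 8]
9. n7.tag = false  [terminal]
10. n6.pre = 24  [E.acc * 2 + 20]
11. n8.fin = -7  [E₁.pre + E₀.pre - 27]
12. n8.hot = true  [E₁.pre > 23]
13. n9.tag = true  [terminal]
14. n10.tag = 0  [terminal]
15. n8.mk = -9  [(if B.hot then g.tag else B.fin) - 9]
16. n1.mk = -7  [B₀.fin * -1 - 13]
17. n11.val = 1  [terminal]
18. n0.live = -5  [B.mk + 2]
19. n0.pre = 5  [B.mk + 12]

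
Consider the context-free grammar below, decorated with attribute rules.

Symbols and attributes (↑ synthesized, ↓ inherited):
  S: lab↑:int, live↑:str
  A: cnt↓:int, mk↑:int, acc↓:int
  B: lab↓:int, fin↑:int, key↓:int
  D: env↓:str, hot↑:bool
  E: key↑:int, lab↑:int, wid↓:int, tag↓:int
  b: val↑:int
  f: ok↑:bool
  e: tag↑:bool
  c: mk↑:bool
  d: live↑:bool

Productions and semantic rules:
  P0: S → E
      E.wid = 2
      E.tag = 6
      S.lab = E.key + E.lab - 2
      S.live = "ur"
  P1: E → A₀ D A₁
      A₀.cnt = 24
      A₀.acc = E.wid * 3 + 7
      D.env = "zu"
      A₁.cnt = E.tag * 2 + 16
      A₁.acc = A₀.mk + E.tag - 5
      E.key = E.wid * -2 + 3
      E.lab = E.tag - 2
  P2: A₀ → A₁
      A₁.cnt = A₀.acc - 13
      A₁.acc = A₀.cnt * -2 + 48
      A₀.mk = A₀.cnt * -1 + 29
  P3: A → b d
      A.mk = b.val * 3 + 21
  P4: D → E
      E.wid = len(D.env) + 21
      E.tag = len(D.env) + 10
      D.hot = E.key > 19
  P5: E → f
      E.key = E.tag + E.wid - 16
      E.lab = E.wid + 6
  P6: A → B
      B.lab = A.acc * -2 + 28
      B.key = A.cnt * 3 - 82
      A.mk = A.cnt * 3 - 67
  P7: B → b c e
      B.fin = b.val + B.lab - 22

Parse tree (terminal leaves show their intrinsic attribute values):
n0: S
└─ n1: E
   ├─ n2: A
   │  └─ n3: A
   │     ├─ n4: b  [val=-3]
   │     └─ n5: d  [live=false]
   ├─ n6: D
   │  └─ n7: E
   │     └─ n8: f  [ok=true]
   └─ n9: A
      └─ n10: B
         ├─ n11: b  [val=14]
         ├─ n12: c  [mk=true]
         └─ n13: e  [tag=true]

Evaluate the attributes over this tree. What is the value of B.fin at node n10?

1. n1.wid = 2  [2]
2. n1.tag = 6  [6]
3. n2.cnt = 24  [24]
4. n2.acc = 13  [E.wid * 3 + 7]
5. n3.cnt = 0  [A₀.acc - 13]
6. n3.acc = 0  [A₀.cnt * -2 + 48]
7. n4.val = -3  [terminal]
8. n5.live = false  [terminal]
9. n3.mk = 12  [b.val * 3 + 21]
10. n2.mk = 5  [A₀.cnt * -1 + 29]
11. n6.env = "zu"  ["zu"]
12. n7.wid = 23  [len(D.env) + 21]
13. n7.tag = 12  [len(D.env) + 10]
14. n8.ok = true  [terminal]
15. n7.key = 19  [E.tag + E.wid - 16]
16. n7.lab = 29  [E.wid + 6]
17. n6.hot = false  [E.key > 19]
18. n9.cnt = 28  [E.tag * 2 + 16]
19. n9.acc = 6  [A₀.mk + E.tag - 5]
20. n10.lab = 16  [A.acc * -2 + 28]
21. n10.key = 2  [A.cnt * 3 - 82]
22. n11.val = 14  [terminal]
23. n12.mk = true  [terminal]
24. n13.tag = true  [terminal]
25. n10.fin = 8  [b.val + B.lab - 22]
26. n9.mk = 17  [A.cnt * 3 - 67]
27. n1.key = -1  [E.wid * -2 + 3]
28. n1.lab = 4  [E.tag - 2]
29. n0.lab = 1  [E.key + E.lab - 2]
30. n0.live = "ur"  ["ur"]

8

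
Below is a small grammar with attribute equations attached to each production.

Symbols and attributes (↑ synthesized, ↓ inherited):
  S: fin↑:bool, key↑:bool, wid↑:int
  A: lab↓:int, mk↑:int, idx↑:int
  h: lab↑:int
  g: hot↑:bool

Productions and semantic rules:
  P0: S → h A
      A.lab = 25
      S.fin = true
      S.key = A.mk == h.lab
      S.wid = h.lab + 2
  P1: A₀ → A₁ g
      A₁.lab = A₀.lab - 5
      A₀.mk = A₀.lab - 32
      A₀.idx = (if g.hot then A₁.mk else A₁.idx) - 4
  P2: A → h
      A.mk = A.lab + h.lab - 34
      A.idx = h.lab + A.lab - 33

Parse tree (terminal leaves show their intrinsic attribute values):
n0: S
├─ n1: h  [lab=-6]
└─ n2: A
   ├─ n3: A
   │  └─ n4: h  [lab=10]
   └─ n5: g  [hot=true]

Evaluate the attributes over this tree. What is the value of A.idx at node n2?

1. n1.lab = -6  [terminal]
2. n2.lab = 25  [25]
3. n3.lab = 20  [A₀.lab - 5]
4. n4.lab = 10  [terminal]
5. n3.mk = -4  [A.lab + h.lab - 34]
6. n3.idx = -3  [h.lab + A.lab - 33]
7. n5.hot = true  [terminal]
8. n2.mk = -7  [A₀.lab - 32]
9. n2.idx = -8  [(if g.hot then A₁.mk else A₁.idx) - 4]
10. n0.fin = true  [true]
11. n0.key = false  [A.mk == h.lab]
12. n0.wid = -4  [h.lab + 2]

-8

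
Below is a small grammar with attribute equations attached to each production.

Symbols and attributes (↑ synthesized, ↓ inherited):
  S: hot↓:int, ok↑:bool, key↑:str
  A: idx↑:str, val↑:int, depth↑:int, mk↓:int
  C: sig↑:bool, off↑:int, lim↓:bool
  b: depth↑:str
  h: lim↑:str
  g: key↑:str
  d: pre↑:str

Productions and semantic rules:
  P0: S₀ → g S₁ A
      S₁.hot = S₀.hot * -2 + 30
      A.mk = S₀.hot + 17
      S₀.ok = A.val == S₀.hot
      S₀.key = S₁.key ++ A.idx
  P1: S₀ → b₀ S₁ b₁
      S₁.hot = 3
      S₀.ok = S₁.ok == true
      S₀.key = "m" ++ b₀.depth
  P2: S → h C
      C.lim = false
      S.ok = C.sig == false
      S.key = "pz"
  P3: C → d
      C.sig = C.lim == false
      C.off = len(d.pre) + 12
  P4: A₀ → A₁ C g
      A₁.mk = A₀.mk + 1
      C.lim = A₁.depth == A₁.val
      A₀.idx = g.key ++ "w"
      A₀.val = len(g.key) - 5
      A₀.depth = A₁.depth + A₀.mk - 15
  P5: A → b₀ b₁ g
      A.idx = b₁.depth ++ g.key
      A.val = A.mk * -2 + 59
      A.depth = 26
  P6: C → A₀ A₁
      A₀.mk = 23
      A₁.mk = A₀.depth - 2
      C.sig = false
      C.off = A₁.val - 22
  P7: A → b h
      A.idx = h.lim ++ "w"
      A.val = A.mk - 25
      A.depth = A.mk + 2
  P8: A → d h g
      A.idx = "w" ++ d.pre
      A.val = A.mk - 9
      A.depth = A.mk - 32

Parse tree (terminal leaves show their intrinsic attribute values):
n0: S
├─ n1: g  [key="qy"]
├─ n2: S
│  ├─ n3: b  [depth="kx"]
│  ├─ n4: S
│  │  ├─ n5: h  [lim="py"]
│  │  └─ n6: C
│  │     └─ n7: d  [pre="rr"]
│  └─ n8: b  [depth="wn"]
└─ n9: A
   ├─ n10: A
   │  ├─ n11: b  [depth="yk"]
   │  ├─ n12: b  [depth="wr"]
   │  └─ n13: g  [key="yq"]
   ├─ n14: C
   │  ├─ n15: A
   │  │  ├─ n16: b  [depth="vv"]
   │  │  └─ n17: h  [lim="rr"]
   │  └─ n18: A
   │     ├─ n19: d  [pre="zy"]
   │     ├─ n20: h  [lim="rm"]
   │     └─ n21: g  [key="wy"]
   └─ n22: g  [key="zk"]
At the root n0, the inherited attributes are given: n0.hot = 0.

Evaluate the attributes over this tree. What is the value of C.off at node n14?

-8

1. n0.hot = 0  [given at root]
2. n1.key = "qy"  [terminal]
3. n2.hot = 30  [S₀.hot * -2 + 30]
4. n3.depth = "kx"  [terminal]
5. n4.hot = 3  [3]
6. n5.lim = "py"  [terminal]
7. n6.lim = false  [false]
8. n7.pre = "rr"  [terminal]
9. n6.sig = true  [C.lim == false]
10. n6.off = 14  [len(d.pre) + 12]
11. n4.ok = false  [C.sig == false]
12. n4.key = "pz"  ["pz"]
13. n8.depth = "wn"  [terminal]
14. n2.ok = false  [S₁.ok == true]
15. n2.key = "mkx"  ["m" ++ b₀.depth]
16. n9.mk = 17  [S₀.hot + 17]
17. n10.mk = 18  [A₀.mk + 1]
18. n11.depth = "yk"  [terminal]
19. n12.depth = "wr"  [terminal]
20. n13.key = "yq"  [terminal]
21. n10.idx = "wryq"  [b₁.depth ++ g.key]
22. n10.val = 23  [A.mk * -2 + 59]
23. n10.depth = 26  [26]
24. n14.lim = false  [A₁.depth == A₁.val]
25. n15.mk = 23  [23]
26. n16.depth = "vv"  [terminal]
27. n17.lim = "rr"  [terminal]
28. n15.idx = "rrw"  [h.lim ++ "w"]
29. n15.val = -2  [A.mk - 25]
30. n15.depth = 25  [A.mk + 2]
31. n18.mk = 23  [A₀.depth - 2]
32. n19.pre = "zy"  [terminal]
33. n20.lim = "rm"  [terminal]
34. n21.key = "wy"  [terminal]
35. n18.idx = "wzy"  ["w" ++ d.pre]
36. n18.val = 14  [A.mk - 9]
37. n18.depth = -9  [A.mk - 32]
38. n14.sig = false  [false]
39. n14.off = -8  [A₁.val - 22]
40. n22.key = "zk"  [terminal]
41. n9.idx = "zkw"  [g.key ++ "w"]
42. n9.val = -3  [len(g.key) - 5]
43. n9.depth = 28  [A₁.depth + A₀.mk - 15]
44. n0.ok = false  [A.val == S₀.hot]
45. n0.key = "mkxzkw"  [S₁.key ++ A.idx]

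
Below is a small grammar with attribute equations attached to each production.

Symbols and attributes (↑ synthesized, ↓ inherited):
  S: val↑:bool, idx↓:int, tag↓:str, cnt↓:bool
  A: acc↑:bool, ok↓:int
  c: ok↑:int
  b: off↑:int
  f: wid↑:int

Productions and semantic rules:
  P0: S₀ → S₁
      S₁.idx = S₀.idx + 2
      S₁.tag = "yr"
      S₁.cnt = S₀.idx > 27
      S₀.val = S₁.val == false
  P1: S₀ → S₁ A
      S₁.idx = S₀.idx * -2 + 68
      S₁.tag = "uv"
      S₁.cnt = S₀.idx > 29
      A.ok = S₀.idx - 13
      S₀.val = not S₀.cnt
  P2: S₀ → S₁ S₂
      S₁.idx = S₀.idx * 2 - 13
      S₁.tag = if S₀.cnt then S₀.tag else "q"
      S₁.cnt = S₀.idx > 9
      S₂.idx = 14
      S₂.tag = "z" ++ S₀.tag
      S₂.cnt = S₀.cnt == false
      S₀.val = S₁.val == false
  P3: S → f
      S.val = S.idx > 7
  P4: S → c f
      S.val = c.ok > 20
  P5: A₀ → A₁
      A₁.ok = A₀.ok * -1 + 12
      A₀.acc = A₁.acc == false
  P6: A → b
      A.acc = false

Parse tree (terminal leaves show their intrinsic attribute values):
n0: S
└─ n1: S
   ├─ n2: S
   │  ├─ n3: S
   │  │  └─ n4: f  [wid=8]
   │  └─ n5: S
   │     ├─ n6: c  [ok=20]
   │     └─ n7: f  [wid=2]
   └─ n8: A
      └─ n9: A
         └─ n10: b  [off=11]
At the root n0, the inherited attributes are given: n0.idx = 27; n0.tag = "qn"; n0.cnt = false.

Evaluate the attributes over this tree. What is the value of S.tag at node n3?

"q"

1. n0.idx = 27  [given at root]
2. n0.tag = "qn"  [given at root]
3. n0.cnt = false  [given at root]
4. n1.idx = 29  [S₀.idx + 2]
5. n1.tag = "yr"  ["yr"]
6. n1.cnt = false  [S₀.idx > 27]
7. n2.idx = 10  [S₀.idx * -2 + 68]
8. n2.tag = "uv"  ["uv"]
9. n2.cnt = false  [S₀.idx > 29]
10. n3.idx = 7  [S₀.idx * 2 - 13]
11. n3.tag = "q"  [if S₀.cnt then S₀.tag else "q"]
12. n3.cnt = true  [S₀.idx > 9]
13. n4.wid = 8  [terminal]
14. n3.val = false  [S.idx > 7]
15. n5.idx = 14  [14]
16. n5.tag = "zuv"  ["z" ++ S₀.tag]
17. n5.cnt = true  [S₀.cnt == false]
18. n6.ok = 20  [terminal]
19. n7.wid = 2  [terminal]
20. n5.val = false  [c.ok > 20]
21. n2.val = true  [S₁.val == false]
22. n8.ok = 16  [S₀.idx - 13]
23. n9.ok = -4  [A₀.ok * -1 + 12]
24. n10.off = 11  [terminal]
25. n9.acc = false  [false]
26. n8.acc = true  [A₁.acc == false]
27. n1.val = true  [not S₀.cnt]
28. n0.val = false  [S₁.val == false]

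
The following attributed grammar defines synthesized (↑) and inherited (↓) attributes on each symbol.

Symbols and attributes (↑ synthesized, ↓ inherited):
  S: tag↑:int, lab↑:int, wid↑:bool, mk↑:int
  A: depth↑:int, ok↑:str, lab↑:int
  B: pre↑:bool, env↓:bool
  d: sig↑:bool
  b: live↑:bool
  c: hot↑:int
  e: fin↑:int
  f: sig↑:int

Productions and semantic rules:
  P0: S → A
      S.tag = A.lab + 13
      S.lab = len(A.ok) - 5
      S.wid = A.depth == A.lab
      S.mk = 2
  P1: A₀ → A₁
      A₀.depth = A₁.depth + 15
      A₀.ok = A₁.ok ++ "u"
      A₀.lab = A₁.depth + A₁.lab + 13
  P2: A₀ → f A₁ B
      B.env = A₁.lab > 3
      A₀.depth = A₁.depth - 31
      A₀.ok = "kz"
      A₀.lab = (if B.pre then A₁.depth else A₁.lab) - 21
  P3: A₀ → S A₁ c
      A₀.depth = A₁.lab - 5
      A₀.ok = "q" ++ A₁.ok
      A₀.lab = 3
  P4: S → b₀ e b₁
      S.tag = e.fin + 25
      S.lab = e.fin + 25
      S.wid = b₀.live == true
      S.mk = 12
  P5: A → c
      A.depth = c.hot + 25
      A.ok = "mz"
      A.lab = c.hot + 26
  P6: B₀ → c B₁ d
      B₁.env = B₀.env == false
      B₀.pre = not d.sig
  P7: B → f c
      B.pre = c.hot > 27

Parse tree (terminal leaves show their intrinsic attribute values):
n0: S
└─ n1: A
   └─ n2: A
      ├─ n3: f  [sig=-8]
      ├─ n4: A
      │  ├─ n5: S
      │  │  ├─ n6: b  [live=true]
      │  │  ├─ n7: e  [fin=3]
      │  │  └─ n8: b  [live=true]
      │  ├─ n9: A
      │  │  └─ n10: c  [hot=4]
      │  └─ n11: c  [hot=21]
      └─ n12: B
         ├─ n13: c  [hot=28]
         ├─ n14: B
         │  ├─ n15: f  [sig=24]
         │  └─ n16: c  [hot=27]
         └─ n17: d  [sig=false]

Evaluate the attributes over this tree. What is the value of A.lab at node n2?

4

1. n3.sig = -8  [terminal]
2. n6.live = true  [terminal]
3. n7.fin = 3  [terminal]
4. n8.live = true  [terminal]
5. n5.tag = 28  [e.fin + 25]
6. n5.lab = 28  [e.fin + 25]
7. n5.wid = true  [b₀.live == true]
8. n5.mk = 12  [12]
9. n10.hot = 4  [terminal]
10. n9.depth = 29  [c.hot + 25]
11. n9.ok = "mz"  ["mz"]
12. n9.lab = 30  [c.hot + 26]
13. n11.hot = 21  [terminal]
14. n4.depth = 25  [A₁.lab - 5]
15. n4.ok = "qmz"  ["q" ++ A₁.ok]
16. n4.lab = 3  [3]
17. n12.env = false  [A₁.lab > 3]
18. n13.hot = 28  [terminal]
19. n14.env = true  [B₀.env == false]
20. n15.sig = 24  [terminal]
21. n16.hot = 27  [terminal]
22. n14.pre = false  [c.hot > 27]
23. n17.sig = false  [terminal]
24. n12.pre = true  [not d.sig]
25. n2.depth = -6  [A₁.depth - 31]
26. n2.ok = "kz"  ["kz"]
27. n2.lab = 4  [(if B.pre then A₁.depth else A₁.lab) - 21]
28. n1.depth = 9  [A₁.depth + 15]
29. n1.ok = "kzu"  [A₁.ok ++ "u"]
30. n1.lab = 11  [A₁.depth + A₁.lab + 13]
31. n0.tag = 24  [A.lab + 13]
32. n0.lab = -2  [len(A.ok) - 5]
33. n0.wid = false  [A.depth == A.lab]
34. n0.mk = 2  [2]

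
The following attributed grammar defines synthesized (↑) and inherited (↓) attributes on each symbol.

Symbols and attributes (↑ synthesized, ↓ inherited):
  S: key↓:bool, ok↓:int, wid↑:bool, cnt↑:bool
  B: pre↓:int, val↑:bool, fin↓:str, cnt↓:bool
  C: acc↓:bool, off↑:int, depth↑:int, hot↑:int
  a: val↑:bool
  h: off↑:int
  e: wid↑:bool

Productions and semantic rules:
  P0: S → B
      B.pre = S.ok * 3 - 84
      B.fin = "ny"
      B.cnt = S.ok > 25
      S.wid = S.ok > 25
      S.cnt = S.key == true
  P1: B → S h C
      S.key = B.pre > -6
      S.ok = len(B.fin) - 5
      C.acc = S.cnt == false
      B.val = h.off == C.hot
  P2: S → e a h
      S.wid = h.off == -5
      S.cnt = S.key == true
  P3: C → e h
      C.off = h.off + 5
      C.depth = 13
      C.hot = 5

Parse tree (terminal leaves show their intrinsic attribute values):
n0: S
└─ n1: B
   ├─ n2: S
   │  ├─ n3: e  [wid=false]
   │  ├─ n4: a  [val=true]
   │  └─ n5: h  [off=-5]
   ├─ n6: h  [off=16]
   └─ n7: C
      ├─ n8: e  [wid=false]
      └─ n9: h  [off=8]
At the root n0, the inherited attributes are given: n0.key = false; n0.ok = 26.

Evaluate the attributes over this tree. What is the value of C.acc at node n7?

1. n0.key = false  [given at root]
2. n0.ok = 26  [given at root]
3. n1.pre = -6  [S.ok * 3 - 84]
4. n1.fin = "ny"  ["ny"]
5. n1.cnt = true  [S.ok > 25]
6. n2.key = false  [B.pre > -6]
7. n2.ok = -3  [len(B.fin) - 5]
8. n3.wid = false  [terminal]
9. n4.val = true  [terminal]
10. n5.off = -5  [terminal]
11. n2.wid = true  [h.off == -5]
12. n2.cnt = false  [S.key == true]
13. n6.off = 16  [terminal]
14. n7.acc = true  [S.cnt == false]
15. n8.wid = false  [terminal]
16. n9.off = 8  [terminal]
17. n7.off = 13  [h.off + 5]
18. n7.depth = 13  [13]
19. n7.hot = 5  [5]
20. n1.val = false  [h.off == C.hot]
21. n0.wid = true  [S.ok > 25]
22. n0.cnt = false  [S.key == true]

true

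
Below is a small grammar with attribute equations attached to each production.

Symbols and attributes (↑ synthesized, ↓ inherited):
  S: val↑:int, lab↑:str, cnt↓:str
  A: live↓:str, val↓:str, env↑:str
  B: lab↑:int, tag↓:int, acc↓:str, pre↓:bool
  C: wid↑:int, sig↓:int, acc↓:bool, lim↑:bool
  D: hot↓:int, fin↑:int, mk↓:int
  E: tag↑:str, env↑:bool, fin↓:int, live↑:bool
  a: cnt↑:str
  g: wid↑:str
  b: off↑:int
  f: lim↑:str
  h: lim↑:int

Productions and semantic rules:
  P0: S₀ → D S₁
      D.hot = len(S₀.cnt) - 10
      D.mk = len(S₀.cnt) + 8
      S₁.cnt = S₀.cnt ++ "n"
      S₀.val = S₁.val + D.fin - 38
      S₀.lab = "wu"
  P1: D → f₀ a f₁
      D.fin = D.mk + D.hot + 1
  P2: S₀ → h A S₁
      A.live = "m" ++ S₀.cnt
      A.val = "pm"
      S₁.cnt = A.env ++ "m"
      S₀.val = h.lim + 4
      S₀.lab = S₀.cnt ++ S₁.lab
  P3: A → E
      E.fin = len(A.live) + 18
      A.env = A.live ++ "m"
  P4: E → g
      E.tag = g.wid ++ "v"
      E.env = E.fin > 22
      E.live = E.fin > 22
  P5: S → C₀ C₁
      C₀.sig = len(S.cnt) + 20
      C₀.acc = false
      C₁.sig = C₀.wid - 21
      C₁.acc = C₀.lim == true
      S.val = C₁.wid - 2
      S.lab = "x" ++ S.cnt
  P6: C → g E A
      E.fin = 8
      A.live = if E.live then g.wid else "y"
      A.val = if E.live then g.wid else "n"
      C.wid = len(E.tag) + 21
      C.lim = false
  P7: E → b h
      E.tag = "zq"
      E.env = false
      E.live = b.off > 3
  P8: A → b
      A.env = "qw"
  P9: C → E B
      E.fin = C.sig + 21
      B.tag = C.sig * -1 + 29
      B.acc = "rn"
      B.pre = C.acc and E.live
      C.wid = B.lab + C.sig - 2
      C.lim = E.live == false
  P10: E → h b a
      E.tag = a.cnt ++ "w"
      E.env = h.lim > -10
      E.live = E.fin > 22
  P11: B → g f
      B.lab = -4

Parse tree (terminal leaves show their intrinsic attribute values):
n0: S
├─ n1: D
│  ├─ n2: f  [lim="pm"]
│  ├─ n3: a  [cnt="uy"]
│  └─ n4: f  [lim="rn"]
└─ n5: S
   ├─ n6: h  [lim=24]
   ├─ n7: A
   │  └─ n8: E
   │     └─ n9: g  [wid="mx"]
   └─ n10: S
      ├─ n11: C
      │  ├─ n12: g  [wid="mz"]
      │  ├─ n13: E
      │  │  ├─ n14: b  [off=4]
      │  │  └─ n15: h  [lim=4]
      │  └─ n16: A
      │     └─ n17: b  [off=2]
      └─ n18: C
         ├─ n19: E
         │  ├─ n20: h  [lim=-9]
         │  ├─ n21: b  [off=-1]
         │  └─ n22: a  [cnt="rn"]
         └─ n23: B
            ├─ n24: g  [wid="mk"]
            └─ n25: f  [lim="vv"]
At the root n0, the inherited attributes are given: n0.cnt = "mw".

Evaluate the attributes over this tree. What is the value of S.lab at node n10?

1. n0.cnt = "mw"  [given at root]
2. n1.hot = -8  [len(S₀.cnt) - 10]
3. n1.mk = 10  [len(S₀.cnt) + 8]
4. n2.lim = "pm"  [terminal]
5. n3.cnt = "uy"  [terminal]
6. n4.lim = "rn"  [terminal]
7. n1.fin = 3  [D.mk + D.hot + 1]
8. n5.cnt = "mwn"  [S₀.cnt ++ "n"]
9. n6.lim = 24  [terminal]
10. n7.live = "mmwn"  ["m" ++ S₀.cnt]
11. n7.val = "pm"  ["pm"]
12. n8.fin = 22  [len(A.live) + 18]
13. n9.wid = "mx"  [terminal]
14. n8.tag = "mxv"  [g.wid ++ "v"]
15. n8.env = false  [E.fin > 22]
16. n8.live = false  [E.fin > 22]
17. n7.env = "mmwnm"  [A.live ++ "m"]
18. n10.cnt = "mmwnmm"  [A.env ++ "m"]
19. n11.sig = 26  [len(S.cnt) + 20]
20. n11.acc = false  [false]
21. n12.wid = "mz"  [terminal]
22. n13.fin = 8  [8]
23. n14.off = 4  [terminal]
24. n15.lim = 4  [terminal]
25. n13.tag = "zq"  ["zq"]
26. n13.env = false  [false]
27. n13.live = true  [b.off > 3]
28. n16.live = "mz"  [if E.live then g.wid else "y"]
29. n16.val = "mz"  [if E.live then g.wid else "n"]
30. n17.off = 2  [terminal]
31. n16.env = "qw"  ["qw"]
32. n11.wid = 23  [len(E.tag) + 21]
33. n11.lim = false  [false]
34. n18.sig = 2  [C₀.wid - 21]
35. n18.acc = false  [C₀.lim == true]
36. n19.fin = 23  [C.sig + 21]
37. n20.lim = -9  [terminal]
38. n21.off = -1  [terminal]
39. n22.cnt = "rn"  [terminal]
40. n19.tag = "rnw"  [a.cnt ++ "w"]
41. n19.env = true  [h.lim > -10]
42. n19.live = true  [E.fin > 22]
43. n23.tag = 27  [C.sig * -1 + 29]
44. n23.acc = "rn"  ["rn"]
45. n23.pre = false  [C.acc and E.live]
46. n24.wid = "mk"  [terminal]
47. n25.lim = "vv"  [terminal]
48. n23.lab = -4  [-4]
49. n18.wid = -4  [B.lab + C.sig - 2]
50. n18.lim = false  [E.live == false]
51. n10.val = -6  [C₁.wid - 2]
52. n10.lab = "xmmwnmm"  ["x" ++ S.cnt]
53. n5.val = 28  [h.lim + 4]
54. n5.lab = "mwnxmmwnmm"  [S₀.cnt ++ S₁.lab]
55. n0.val = -7  [S₁.val + D.fin - 38]
56. n0.lab = "wu"  ["wu"]

"xmmwnmm"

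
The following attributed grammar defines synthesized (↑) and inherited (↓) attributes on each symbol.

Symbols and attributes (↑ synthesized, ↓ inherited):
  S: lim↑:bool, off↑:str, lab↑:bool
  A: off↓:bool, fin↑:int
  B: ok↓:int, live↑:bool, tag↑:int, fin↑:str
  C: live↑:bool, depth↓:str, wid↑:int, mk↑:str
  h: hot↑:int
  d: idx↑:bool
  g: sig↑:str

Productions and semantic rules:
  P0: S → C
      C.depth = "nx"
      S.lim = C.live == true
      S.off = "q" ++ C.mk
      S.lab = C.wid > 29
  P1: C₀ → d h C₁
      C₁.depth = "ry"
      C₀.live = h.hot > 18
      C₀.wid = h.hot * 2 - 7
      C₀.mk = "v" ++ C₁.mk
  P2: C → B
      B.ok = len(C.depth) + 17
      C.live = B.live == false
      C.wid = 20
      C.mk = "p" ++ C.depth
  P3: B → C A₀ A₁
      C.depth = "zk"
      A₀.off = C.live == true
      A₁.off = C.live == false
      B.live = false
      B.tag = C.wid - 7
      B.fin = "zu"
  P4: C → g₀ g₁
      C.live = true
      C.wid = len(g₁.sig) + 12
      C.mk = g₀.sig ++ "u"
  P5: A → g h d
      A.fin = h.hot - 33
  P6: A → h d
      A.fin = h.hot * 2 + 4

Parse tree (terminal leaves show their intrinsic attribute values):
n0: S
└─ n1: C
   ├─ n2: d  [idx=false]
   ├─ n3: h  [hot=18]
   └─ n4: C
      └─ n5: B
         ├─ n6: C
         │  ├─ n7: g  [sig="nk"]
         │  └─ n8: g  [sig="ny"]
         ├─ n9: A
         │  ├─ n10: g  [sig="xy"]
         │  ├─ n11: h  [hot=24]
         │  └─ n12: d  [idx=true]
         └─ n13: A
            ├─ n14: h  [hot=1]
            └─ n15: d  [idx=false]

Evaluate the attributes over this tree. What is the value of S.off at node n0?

"qvpry"

1. n1.depth = "nx"  ["nx"]
2. n2.idx = false  [terminal]
3. n3.hot = 18  [terminal]
4. n4.depth = "ry"  ["ry"]
5. n5.ok = 19  [len(C.depth) + 17]
6. n6.depth = "zk"  ["zk"]
7. n7.sig = "nk"  [terminal]
8. n8.sig = "ny"  [terminal]
9. n6.live = true  [true]
10. n6.wid = 14  [len(g₁.sig) + 12]
11. n6.mk = "nku"  [g₀.sig ++ "u"]
12. n9.off = true  [C.live == true]
13. n10.sig = "xy"  [terminal]
14. n11.hot = 24  [terminal]
15. n12.idx = true  [terminal]
16. n9.fin = -9  [h.hot - 33]
17. n13.off = false  [C.live == false]
18. n14.hot = 1  [terminal]
19. n15.idx = false  [terminal]
20. n13.fin = 6  [h.hot * 2 + 4]
21. n5.live = false  [false]
22. n5.tag = 7  [C.wid - 7]
23. n5.fin = "zu"  ["zu"]
24. n4.live = true  [B.live == false]
25. n4.wid = 20  [20]
26. n4.mk = "pry"  ["p" ++ C.depth]
27. n1.live = false  [h.hot > 18]
28. n1.wid = 29  [h.hot * 2 - 7]
29. n1.mk = "vpry"  ["v" ++ C₁.mk]
30. n0.lim = false  [C.live == true]
31. n0.off = "qvpry"  ["q" ++ C.mk]
32. n0.lab = false  [C.wid > 29]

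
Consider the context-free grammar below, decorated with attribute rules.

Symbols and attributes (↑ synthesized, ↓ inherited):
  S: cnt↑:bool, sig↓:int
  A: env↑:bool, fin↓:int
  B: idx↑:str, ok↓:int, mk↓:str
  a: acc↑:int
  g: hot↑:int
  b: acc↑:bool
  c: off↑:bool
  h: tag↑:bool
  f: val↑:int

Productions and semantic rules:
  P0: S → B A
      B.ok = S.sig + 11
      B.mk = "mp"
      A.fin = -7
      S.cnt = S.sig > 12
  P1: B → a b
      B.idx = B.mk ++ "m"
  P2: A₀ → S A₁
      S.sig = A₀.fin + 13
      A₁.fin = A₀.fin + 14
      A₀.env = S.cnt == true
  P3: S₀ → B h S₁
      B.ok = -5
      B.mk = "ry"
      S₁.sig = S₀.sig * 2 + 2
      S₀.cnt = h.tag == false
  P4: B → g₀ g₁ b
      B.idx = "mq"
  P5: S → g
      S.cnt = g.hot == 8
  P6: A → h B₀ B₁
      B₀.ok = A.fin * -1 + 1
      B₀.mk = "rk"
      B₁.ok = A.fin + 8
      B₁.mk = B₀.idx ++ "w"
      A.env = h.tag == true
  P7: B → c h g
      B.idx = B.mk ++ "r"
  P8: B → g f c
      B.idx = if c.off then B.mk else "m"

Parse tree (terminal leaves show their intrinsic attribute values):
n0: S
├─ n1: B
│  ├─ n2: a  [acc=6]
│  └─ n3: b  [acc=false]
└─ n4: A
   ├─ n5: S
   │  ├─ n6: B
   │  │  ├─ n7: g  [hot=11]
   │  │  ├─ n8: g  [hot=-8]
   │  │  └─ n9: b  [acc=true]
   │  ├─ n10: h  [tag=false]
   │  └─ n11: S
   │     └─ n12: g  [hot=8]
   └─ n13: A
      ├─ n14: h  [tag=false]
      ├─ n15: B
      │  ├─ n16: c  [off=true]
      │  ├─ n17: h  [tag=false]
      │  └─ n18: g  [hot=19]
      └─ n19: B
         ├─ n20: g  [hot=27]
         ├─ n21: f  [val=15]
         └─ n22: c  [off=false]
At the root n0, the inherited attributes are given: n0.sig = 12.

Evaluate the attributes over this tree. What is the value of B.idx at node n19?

"m"

1. n0.sig = 12  [given at root]
2. n1.ok = 23  [S.sig + 11]
3. n1.mk = "mp"  ["mp"]
4. n2.acc = 6  [terminal]
5. n3.acc = false  [terminal]
6. n1.idx = "mpm"  [B.mk ++ "m"]
7. n4.fin = -7  [-7]
8. n5.sig = 6  [A₀.fin + 13]
9. n6.ok = -5  [-5]
10. n6.mk = "ry"  ["ry"]
11. n7.hot = 11  [terminal]
12. n8.hot = -8  [terminal]
13. n9.acc = true  [terminal]
14. n6.idx = "mq"  ["mq"]
15. n10.tag = false  [terminal]
16. n11.sig = 14  [S₀.sig * 2 + 2]
17. n12.hot = 8  [terminal]
18. n11.cnt = true  [g.hot == 8]
19. n5.cnt = true  [h.tag == false]
20. n13.fin = 7  [A₀.fin + 14]
21. n14.tag = false  [terminal]
22. n15.ok = -6  [A.fin * -1 + 1]
23. n15.mk = "rk"  ["rk"]
24. n16.off = true  [terminal]
25. n17.tag = false  [terminal]
26. n18.hot = 19  [terminal]
27. n15.idx = "rkr"  [B.mk ++ "r"]
28. n19.ok = 15  [A.fin + 8]
29. n19.mk = "rkrw"  [B₀.idx ++ "w"]
30. n20.hot = 27  [terminal]
31. n21.val = 15  [terminal]
32. n22.off = false  [terminal]
33. n19.idx = "m"  [if c.off then B.mk else "m"]
34. n13.env = false  [h.tag == true]
35. n4.env = true  [S.cnt == true]
36. n0.cnt = false  [S.sig > 12]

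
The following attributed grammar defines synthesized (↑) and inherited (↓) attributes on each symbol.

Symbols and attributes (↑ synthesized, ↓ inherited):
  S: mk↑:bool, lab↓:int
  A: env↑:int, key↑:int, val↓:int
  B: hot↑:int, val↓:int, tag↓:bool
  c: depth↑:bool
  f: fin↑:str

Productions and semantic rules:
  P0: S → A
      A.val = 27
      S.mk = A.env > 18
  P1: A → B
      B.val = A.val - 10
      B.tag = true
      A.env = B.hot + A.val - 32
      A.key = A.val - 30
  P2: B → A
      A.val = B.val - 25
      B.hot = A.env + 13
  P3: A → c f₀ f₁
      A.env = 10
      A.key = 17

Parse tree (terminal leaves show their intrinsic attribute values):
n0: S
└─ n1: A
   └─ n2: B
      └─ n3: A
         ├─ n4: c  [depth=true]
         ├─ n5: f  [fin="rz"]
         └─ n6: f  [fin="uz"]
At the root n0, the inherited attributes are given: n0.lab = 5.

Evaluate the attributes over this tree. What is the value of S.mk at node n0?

1. n0.lab = 5  [given at root]
2. n1.val = 27  [27]
3. n2.val = 17  [A.val - 10]
4. n2.tag = true  [true]
5. n3.val = -8  [B.val - 25]
6. n4.depth = true  [terminal]
7. n5.fin = "rz"  [terminal]
8. n6.fin = "uz"  [terminal]
9. n3.env = 10  [10]
10. n3.key = 17  [17]
11. n2.hot = 23  [A.env + 13]
12. n1.env = 18  [B.hot + A.val - 32]
13. n1.key = -3  [A.val - 30]
14. n0.mk = false  [A.env > 18]

false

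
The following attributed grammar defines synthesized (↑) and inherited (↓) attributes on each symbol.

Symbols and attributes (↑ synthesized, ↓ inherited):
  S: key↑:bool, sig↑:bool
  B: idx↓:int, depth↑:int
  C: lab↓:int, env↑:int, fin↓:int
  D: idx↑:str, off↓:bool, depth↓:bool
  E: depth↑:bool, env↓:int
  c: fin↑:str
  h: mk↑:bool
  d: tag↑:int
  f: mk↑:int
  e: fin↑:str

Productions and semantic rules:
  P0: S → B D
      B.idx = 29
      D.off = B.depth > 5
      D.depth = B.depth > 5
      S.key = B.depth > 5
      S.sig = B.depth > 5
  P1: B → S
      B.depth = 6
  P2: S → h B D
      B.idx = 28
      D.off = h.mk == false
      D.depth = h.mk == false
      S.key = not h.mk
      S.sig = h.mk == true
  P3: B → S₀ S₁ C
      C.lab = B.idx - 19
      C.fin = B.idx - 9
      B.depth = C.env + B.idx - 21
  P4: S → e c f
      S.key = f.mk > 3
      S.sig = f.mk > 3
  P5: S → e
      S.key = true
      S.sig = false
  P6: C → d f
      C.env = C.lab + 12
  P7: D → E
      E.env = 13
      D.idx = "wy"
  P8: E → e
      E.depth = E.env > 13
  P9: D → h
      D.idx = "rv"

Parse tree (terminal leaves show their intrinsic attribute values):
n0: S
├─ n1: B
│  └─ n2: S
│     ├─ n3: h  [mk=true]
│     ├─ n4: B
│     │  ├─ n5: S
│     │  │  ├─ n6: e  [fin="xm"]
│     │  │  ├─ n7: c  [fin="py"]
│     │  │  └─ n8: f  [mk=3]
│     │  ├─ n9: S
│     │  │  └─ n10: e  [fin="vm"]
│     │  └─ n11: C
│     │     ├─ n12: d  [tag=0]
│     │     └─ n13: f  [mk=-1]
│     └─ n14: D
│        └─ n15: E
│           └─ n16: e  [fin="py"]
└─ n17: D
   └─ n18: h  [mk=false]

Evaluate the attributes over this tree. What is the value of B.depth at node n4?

1. n1.idx = 29  [29]
2. n3.mk = true  [terminal]
3. n4.idx = 28  [28]
4. n6.fin = "xm"  [terminal]
5. n7.fin = "py"  [terminal]
6. n8.mk = 3  [terminal]
7. n5.key = false  [f.mk > 3]
8. n5.sig = false  [f.mk > 3]
9. n10.fin = "vm"  [terminal]
10. n9.key = true  [true]
11. n9.sig = false  [false]
12. n11.lab = 9  [B.idx - 19]
13. n11.fin = 19  [B.idx - 9]
14. n12.tag = 0  [terminal]
15. n13.mk = -1  [terminal]
16. n11.env = 21  [C.lab + 12]
17. n4.depth = 28  [C.env + B.idx - 21]
18. n14.off = false  [h.mk == false]
19. n14.depth = false  [h.mk == false]
20. n15.env = 13  [13]
21. n16.fin = "py"  [terminal]
22. n15.depth = false  [E.env > 13]
23. n14.idx = "wy"  ["wy"]
24. n2.key = false  [not h.mk]
25. n2.sig = true  [h.mk == true]
26. n1.depth = 6  [6]
27. n17.off = true  [B.depth > 5]
28. n17.depth = true  [B.depth > 5]
29. n18.mk = false  [terminal]
30. n17.idx = "rv"  ["rv"]
31. n0.key = true  [B.depth > 5]
32. n0.sig = true  [B.depth > 5]

28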